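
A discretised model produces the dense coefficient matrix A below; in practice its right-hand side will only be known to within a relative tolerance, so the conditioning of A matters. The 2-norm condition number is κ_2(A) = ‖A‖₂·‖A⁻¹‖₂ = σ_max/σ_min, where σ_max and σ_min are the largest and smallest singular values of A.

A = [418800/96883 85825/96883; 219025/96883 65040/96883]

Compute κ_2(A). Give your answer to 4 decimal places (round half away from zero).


M = AᵀA = [772890625/32478601 173664000/32478601; 173664000/32478601 40125025/32478601]. tr(M)=483650/19321, det(M)=15625/19321
λ_max, λ_min = (483650/19321 ± √232709760000/373301041)/2 = 25, 625/19321
κ_2(A) = √(λ_max/λ_min) = √(25 / (625/19321)) = 27.8000

27.8000


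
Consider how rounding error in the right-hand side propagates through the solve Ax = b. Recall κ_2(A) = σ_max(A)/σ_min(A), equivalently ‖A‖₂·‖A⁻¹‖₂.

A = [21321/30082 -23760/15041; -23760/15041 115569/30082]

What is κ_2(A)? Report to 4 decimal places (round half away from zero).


89.0000

M = AᵀA = [16051689/5354596 -9622800/1338649; -9622800/1338649 92392569/5354596]. tr(M)=320841/15842, det(M)=6561/126736
char-poly roots: 81/4 and 81/31684
κ = σ_max/σ_min = (9/2)/(9/178) = 89.0000


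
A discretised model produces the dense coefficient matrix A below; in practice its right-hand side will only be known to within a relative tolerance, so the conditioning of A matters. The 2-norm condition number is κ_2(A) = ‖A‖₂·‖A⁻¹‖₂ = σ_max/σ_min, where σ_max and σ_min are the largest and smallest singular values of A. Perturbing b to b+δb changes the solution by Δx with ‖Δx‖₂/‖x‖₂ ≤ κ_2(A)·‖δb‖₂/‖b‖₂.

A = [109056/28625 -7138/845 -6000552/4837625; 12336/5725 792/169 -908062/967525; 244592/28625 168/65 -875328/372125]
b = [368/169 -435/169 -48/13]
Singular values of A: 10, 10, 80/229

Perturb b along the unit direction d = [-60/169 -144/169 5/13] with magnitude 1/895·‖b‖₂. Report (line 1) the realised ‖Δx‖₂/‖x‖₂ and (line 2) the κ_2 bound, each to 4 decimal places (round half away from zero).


0.0320
0.0320

from the listed singular values, σ₁ = 10, σ_n = 80/229
condition number: 10 ÷ (80/229) = 28.6250
κ_2(A)·‖δb‖/‖b‖ = 0.0320
solve Ax = b  →  x = [-0.2880 -0.4000 0.0840]
‖b‖ = 5.0000, ‖x‖ = 0.5000
δb = ε·‖b‖·d = [-0.0020 -0.0048 0.0021]; solving A·Δx = δb gives ‖Δx‖ = 0.0160
relative error = 0.0320
tightness: 0.0320 against a bound of 0.0320; the bound is attained (ratio 1)


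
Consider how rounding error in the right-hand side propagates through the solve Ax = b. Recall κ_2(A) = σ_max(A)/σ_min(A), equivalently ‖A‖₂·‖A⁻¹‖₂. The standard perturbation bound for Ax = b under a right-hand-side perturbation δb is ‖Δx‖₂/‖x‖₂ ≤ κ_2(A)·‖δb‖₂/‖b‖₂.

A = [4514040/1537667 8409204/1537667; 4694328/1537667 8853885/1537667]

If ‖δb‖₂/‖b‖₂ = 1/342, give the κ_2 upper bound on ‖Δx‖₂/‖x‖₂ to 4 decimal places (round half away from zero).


AᵀA = [2966585472/165378737 5562182520/165378737; 5562182520/165378737 10429180353/165378737]; tr = 787986225/9728161, det = 419904/9728161
char-poly roots: 81 and 5184/9728161
so κ_2 = √(81 / (5184/9728161)) = 389.8750
bound on ‖Δx‖/‖x‖: κ·ε = 389.8750·1/342 = 1.1400

1.1400


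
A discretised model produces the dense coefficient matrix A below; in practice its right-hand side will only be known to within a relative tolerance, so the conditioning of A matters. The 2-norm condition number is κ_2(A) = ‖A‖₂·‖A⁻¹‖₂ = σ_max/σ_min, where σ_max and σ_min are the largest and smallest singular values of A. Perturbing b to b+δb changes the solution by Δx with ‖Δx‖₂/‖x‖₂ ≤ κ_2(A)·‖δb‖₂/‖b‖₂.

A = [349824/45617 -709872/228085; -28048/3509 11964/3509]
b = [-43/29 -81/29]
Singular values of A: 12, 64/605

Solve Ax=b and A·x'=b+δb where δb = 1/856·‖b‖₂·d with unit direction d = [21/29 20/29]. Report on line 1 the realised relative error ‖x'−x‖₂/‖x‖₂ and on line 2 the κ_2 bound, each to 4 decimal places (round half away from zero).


from the listed singular values, σ₁ = 12, σ_n = 64/605
κ = σ_max/σ_min = 12/(64/605) = 113.4375
κ_2(A)·‖δb‖/‖b‖ = 0.1325
solve Ax = b  →  x = [-10.8305 -26.2099]
2-norm of b is 3.1623; of x, 28.3595
with δb = [0.0027 0.0025], A·Δx = δb → ‖Δx‖ = 0.0349
dividing the unrounded norms, ‖Δx‖/‖x‖ = 0.0012
realised/bound (from unrounded values) ≈ 0.0093

0.0012
0.1325


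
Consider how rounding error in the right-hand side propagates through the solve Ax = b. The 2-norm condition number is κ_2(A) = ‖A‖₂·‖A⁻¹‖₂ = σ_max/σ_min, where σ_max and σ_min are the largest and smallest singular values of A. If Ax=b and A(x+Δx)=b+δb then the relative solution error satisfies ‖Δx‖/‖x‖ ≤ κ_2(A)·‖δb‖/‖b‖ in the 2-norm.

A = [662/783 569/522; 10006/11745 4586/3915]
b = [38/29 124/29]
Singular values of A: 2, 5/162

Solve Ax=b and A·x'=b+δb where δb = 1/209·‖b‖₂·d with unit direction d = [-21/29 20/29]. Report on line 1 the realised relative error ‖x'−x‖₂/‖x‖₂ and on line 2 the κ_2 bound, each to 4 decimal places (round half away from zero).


σ_max = 2, σ_min = 5/162
condition number: 2 ÷ (5/162) = 64.8000
perturbation bound = 64.8000·1/209 = 0.3100
solve Ax = b  →  x = [-50.6400 40.4800]
‖b‖ = 4.4721, ‖x‖ = 64.8309
δb = ε·‖b‖·d = [-0.0155 0.0148]; solving A·Δx = δb gives ‖Δx‖ = 0.6933
relative error = 0.0107
realised/bound (from unrounded values) ≈ 0.0345

0.0107
0.3100


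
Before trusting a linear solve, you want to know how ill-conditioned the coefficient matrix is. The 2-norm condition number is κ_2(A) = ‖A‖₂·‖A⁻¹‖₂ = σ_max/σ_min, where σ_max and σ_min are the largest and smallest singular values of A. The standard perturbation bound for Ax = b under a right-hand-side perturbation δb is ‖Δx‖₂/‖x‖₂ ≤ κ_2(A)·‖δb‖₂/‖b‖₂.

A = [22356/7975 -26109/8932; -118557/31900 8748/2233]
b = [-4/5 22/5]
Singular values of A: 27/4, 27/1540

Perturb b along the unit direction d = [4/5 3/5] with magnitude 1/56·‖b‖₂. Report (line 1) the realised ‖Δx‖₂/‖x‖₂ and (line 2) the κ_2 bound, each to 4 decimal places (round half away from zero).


0.0399
6.8750

largest singular value 27/4, smallest 27/1540
κ_2(A) = (27/4) / (27/1540) = 385.0000
κ_2(A)·‖δb‖/‖b‖ = 6.8750
solve Ax = b  →  x = [82.1967 79.1009]
‖b‖ = 4.4721, ‖x‖ = 114.0756
Δx = A⁻¹·δb where δb = 1/56·4.4721·d; ‖Δx‖ = 4.5550
relative error = 0.0399
realised/bound (from unrounded values) ≈ 0.0058


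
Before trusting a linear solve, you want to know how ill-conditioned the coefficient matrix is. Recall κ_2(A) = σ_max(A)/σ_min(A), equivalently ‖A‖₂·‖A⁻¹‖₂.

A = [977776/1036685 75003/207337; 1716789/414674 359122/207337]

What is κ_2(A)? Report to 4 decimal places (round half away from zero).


155.6000

M = AᵀA = [46108444609/2557324900 960546033/127866245; 960546033/127866245 80067853/25573249]. tr(M)=320208461/15132100, det(M)=279841/15132100
λ_max, λ_min = (320208461/15132100 ± √102516520168004121/228980450410000)/2 = 529/25, 529/605284
κ = σ_max/σ_min = (23/5)/(23/778) = 155.6000


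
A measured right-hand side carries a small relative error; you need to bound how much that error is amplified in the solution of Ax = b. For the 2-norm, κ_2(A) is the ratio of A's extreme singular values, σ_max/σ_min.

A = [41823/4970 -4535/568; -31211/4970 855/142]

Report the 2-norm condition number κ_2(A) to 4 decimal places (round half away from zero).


M = AᵀA = [54465797/494018 -59281785/564592; -59281785/564592 32262625/322624]. tr(M)=3323774129/15808576, det(M)=17682025/63234304
solving λ² − 3323774129/15808576·λ + 17682025/63234304 = 0 gives λ = 841/4, 21025/15808576
κ = σ_max/σ_min = (29/2)/(145/3976) = 397.6000

397.6000


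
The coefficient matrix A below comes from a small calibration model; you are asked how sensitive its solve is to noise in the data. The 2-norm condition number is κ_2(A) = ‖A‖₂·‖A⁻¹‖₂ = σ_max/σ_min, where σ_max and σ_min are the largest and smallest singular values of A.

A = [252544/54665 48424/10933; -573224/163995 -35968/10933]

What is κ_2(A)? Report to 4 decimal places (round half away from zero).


226.2000

AᵀA = [36103680064/1075774401 11461058560/358591467; 11461058560/358591467 3638580800/119530489]; tr = 81867904/1279161, det = 102400/1279161
λ_max, λ_min = (81867904/1279161 ± √6701829761007616/1636252863921)/2 = 64, 1600/1279161
κ = σ_max/σ_min = 8/(40/1131) = 226.2000


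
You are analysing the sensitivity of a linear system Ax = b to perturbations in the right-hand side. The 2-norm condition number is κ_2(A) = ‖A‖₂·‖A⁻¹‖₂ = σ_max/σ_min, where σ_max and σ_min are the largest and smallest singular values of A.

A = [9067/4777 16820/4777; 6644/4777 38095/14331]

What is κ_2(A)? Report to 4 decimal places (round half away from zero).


form AᵀA = [126353225/22819729 710624000/68459187; 710624000/68459187 3997440625/205377561] with trace 17766850/710649 and determinant 15625/710649
solving λ² − 17766850/710649·λ + 15625/710649 = 0 gives λ = 25, 625/710649
κ_2(A) = √(λ_max/λ_min) = √(25 / (625/710649)) = 168.6000

168.6000


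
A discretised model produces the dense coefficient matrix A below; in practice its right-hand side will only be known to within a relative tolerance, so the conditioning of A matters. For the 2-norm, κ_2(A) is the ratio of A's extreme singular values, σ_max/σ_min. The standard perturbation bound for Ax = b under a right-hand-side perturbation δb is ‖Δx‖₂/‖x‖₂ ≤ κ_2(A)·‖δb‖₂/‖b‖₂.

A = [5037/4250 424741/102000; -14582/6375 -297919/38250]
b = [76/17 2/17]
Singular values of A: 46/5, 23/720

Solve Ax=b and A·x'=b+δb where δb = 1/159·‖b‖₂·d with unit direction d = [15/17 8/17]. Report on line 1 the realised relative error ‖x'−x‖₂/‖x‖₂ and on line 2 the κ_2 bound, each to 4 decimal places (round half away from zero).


0.0070
1.8113

from the listed singular values, σ₁ = 46/5, σ_n = 23/720
condition number: (46/5) ÷ (23/720) = 288.0000
perturbation bound = 288.0000·1/159 = 1.8113
solve Ax = b  →  x = [-120.1478 35.2696]
‖b‖ = 4.4721, ‖x‖ = 125.2176
re-solving with b+δb shifts x by Δx of norm 0.8805
realised ‖Δx‖/‖x‖ = 0.0070
so the bound overstates the realised error by a factor of ≈ 257.5954 (computed from the unrounded values)


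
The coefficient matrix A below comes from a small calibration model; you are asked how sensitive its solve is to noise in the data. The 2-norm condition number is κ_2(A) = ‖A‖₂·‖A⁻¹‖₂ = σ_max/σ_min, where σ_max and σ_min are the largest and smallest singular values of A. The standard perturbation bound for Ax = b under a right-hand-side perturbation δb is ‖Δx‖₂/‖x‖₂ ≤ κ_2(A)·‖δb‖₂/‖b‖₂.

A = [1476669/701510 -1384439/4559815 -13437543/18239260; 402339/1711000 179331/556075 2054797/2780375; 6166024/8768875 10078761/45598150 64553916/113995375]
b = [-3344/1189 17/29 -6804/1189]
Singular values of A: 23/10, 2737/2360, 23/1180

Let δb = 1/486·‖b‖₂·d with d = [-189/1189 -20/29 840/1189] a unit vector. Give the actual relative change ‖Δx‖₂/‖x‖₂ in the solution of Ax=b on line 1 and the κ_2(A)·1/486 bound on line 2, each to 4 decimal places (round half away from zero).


from the listed singular values, σ₁ = 23/10, σ_n = 23/1180
condition number: (23/10) ÷ (23/1180) = 118.0000
perturbation bound = 118.0000·1/486 = 0.2428
solve Ax = b  →  x = [-2.3939 188.6636 -80.7725]
2-norm of b is 6.4031; of x, 205.2411
with δb = [-0.0021 -0.0091 0.0093], A·Δx = δb → ‖Δx‖ = 0.6759
realised ‖Δx‖/‖x‖ = 0.0033
tightness: 0.0033 against a bound of 0.2428 (unrounded ratio ≈ 0.0136)

0.0033
0.2428


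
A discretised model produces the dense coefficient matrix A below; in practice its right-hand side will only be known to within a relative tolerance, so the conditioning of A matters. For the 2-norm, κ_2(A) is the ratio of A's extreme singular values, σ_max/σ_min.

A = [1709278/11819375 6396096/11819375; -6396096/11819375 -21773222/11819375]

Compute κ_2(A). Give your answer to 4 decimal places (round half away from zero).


M = AᵀA = [70130680516/223516200625 240314118912/223516200625; 240314118912/223516200625 823973184484/223516200625]. tr(M)=1430566184/357625921, det(M)=250000/357625921
char-poly roots: 4 and 62500/357625921
κ = σ_max/σ_min = 2/(250/18911) = 151.2880

151.2880


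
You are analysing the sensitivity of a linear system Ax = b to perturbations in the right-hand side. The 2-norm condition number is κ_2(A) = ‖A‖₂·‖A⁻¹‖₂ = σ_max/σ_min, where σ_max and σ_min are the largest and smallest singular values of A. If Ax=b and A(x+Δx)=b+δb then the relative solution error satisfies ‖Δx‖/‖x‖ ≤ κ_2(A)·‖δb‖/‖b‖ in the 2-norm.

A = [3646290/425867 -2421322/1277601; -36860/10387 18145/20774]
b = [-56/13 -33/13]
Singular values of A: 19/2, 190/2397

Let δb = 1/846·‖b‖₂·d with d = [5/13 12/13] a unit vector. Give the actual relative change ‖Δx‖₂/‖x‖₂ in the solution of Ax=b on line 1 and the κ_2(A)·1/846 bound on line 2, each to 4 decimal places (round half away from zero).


σ_max = 19/2, σ_min = 190/2397
condition number: (19/2) ÷ (190/2397) = 119.8500
bound on ‖Δx‖/‖x‖: κ·ε = 119.8500·1/846 = 0.1417
solve Ax = b  →  x = [-11.3854 -49.1630]
‖b‖₂ = 5.0000 and ‖x‖₂ = 50.4641
δb = ε·‖b‖·d = [0.0023 0.0055]; solving A·Δx = δb gives ‖Δx‖ = 0.0746
relative error = 0.0015
tightness: 0.0015 against a bound of 0.1417 (unrounded ratio ≈ 0.0104)

0.0015
0.1417


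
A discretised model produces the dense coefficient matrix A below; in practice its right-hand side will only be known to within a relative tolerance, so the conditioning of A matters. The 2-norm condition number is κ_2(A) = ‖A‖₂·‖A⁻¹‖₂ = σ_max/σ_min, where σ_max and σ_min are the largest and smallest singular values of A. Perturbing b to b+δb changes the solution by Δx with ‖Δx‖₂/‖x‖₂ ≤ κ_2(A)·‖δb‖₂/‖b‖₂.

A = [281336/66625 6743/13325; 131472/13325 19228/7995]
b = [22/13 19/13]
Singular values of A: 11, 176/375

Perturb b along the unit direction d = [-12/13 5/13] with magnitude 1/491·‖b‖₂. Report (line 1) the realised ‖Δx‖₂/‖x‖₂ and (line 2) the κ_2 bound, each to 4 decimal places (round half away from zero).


0.0045
0.0477

σ_max = 11, σ_min = 176/375
κ_2(A) = 11 / (176/375) = 23.4375
perturbation bound = 23.4375·1/491 = 0.0477
solve Ax = b  →  x = [0.6451 -2.0388]
‖b‖₂ = 2.2361 and ‖x‖₂ = 2.1384
δb = ε·‖b‖·d = [-0.0042 0.0018]; solving A·Δx = δb gives ‖Δx‖ = 0.0097
relative error = 0.0045
so the bound overstates the realised error by a factor of ≈ 10.5197 (computed from the unrounded values)


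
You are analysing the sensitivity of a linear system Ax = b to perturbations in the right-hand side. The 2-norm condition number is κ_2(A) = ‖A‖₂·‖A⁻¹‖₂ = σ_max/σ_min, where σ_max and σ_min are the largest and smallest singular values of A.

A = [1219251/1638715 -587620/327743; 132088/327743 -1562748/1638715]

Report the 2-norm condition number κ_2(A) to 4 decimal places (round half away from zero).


M = AᵀA = [6653128009/9291996025 -3193344396/1858399205; -3193344396/1858399205 38320459936/9291996025]. tr(M)=53223181/10996445, det(M)=234256/1374555625
char-poly roots: 121/25 and 1936/54982225
κ_2(A) = √(λ_max/λ_min) = √((121/25) / (1936/54982225)) = 370.7500

370.7500


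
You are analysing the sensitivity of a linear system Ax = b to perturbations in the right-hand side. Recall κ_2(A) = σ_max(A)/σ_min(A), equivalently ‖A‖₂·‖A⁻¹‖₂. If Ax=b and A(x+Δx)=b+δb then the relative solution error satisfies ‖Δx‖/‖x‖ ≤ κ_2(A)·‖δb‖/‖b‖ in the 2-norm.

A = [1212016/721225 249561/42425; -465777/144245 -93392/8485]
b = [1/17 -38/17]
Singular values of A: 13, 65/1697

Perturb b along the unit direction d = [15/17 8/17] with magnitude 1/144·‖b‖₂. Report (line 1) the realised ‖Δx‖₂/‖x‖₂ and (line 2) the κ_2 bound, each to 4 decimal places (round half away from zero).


0.0155
2.3569

σ_max = 13, σ_min = 65/1697
κ_2(A) = 13 / (65/1697) = 339.4000
κ_2(A)·‖δb‖/‖b‖ = 2.3569
solve Ax = b  →  x = [25.1065 -7.1625]
‖b‖₂ = 2.2361 and ‖x‖₂ = 26.1081
δb = ε·‖b‖·d = [0.0137 0.0073]; solving A·Δx = δb gives ‖Δx‖ = 0.4054
relative error = 0.0155
realised/bound (from unrounded values) ≈ 0.0066


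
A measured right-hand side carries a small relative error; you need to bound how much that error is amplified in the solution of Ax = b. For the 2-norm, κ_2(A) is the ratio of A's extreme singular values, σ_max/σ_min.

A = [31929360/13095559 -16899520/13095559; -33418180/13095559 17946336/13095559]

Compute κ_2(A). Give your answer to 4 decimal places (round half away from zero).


M = AᵀA = [2540141242000/203916368041 -1354726212480/203916368041; -1354726212480/203916368041 722550240256/203916368041]. tr(M)=11289589904/705592969, det(M)=1638400/705592969
eigenvalues of AᵀA: λ = (tr ± √(tr²−4·det))/2 = 16, 102400/705592969
σ_max=√16=4, σ_min=√(102400/705592969)=(320/26563) → κ = 332.0375

332.0375


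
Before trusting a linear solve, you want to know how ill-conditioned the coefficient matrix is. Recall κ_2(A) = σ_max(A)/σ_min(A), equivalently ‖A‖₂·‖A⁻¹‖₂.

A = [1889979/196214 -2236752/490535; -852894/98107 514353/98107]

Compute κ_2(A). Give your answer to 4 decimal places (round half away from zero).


19.9000

form AᵀA = [7707173985/45778756 -5121462654/57223445; -5121462654/57223445 13813358769/286117225] with trace 857898909/3960100 and determinant 466948881/3960100
λ_max, λ_min = (857898909/3960100 ± √728593881008797881/15682392010000)/2 = 21609/100, 21609/39601
so κ_2 = √((21609/100) / (21609/39601)) = 19.9000


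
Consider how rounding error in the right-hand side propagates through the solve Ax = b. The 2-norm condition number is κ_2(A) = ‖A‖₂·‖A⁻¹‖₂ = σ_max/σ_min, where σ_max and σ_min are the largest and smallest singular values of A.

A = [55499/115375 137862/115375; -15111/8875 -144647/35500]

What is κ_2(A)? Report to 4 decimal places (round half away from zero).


284.0000

M = AᵀA = [66671986/21298225 25599897/3407716; 25599897/3407716 6144064681/340771600]. tr(M)=42667553/2016400, det(M)=279841/50410000
λ_max, λ_min = (42667553/2016400 ± √72817191823401/162634758400)/2 = 529/25, 529/2016400
σ_max=√(529/25)=(23/5), σ_min=√(529/2016400)=(23/1420) → κ = 284.0000


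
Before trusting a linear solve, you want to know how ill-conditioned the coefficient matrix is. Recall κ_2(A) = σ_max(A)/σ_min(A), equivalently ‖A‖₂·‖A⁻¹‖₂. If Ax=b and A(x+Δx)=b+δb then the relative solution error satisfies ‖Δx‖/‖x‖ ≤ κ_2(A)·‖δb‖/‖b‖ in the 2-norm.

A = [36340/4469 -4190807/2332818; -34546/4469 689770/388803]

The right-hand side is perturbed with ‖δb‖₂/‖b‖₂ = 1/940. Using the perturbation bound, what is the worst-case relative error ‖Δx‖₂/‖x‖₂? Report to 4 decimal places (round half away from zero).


form AᵀA = [2514021716/19971961 -5090805050/179747649; -5090805050/179747649 41249748889/6470915364] with trace 509097433/3849444 and determinant 279841/962361
eigenvalues of AᵀA: λ = (tr ± √(tr²−4·det))/2 = 529/4, 2116/962361
κ_2(A) = √(λ_max/λ_min) = √((529/4) / (2116/962361)) = 245.2500
perturbation bound = 245.2500·1/940 = 0.2609

0.2609


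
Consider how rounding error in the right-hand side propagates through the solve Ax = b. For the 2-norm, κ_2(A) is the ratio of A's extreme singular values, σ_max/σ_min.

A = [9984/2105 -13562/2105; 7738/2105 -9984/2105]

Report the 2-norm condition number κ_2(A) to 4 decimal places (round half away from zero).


M = AᵀA = [6382276/177241 -8506368/177241; -8506368/177241 11344324/177241]. tr(M)=17726600/177241, det(M)=250000/177241
eigenvalues of AᵀA: λ = (tr ± √(tr²−4·det))/2 = 100, 2500/177241
κ_2(A) = √(λ_max/λ_min) = √(100 / (2500/177241)) = 84.2000

84.2000


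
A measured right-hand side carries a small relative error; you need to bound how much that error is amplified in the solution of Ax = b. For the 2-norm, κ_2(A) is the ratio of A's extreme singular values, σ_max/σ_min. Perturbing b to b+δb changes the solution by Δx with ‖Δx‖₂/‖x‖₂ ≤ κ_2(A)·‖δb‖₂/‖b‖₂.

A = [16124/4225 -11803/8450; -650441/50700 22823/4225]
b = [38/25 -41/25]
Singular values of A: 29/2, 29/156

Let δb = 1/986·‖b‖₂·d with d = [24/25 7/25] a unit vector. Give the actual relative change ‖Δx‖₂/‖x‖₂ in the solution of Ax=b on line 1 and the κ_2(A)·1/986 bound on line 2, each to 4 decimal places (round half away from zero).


from the listed singular values, σ₁ = 29/2, σ_n = 29/156
condition number: (29/2) ÷ (29/156) = 78.0000
bound on ‖Δx‖/‖x‖: κ·ε = 78.0000·1/986 = 0.0791
solve Ax = b  →  x = [2.1963 4.9125]
‖b‖ = 2.2361, ‖x‖ = 5.3811
with δb = [0.0022 0.0006], A·Δx = δb → ‖Δx‖ = 0.0122
realised ‖Δx‖/‖x‖ = 0.0023
so the bound overstates the realised error by a factor of ≈ 34.8941 (computed from the unrounded values)

0.0023
0.0791


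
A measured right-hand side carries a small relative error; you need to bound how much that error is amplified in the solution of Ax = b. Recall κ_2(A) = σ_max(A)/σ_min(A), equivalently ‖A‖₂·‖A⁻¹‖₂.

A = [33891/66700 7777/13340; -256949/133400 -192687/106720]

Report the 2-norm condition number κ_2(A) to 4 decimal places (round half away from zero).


36.8000

form AᵀA = [112987501/28472896 429822855/113891584; 429822855/113891584 1639964425/455566336] with trace 4099601/541696 and determinant 366025/8667136
eigenvalues of AᵀA: λ = (tr ± √(tr²−4·det))/2 = 121/16, 3025/541696
κ_2(A) = √(λ_max/λ_min) = √((121/16) / (3025/541696)) = 36.8000


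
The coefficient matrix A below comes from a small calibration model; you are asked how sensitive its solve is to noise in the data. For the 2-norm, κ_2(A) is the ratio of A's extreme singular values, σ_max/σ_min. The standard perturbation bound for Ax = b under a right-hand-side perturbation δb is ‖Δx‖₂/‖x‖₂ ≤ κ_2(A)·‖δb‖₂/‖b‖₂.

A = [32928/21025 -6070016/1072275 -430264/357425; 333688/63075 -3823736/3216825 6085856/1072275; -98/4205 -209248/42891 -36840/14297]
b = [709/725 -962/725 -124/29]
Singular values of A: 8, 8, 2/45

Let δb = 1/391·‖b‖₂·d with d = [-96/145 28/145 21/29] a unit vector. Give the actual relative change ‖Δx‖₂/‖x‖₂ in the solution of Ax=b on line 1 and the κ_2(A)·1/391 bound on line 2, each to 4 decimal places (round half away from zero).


σ_max = 8, σ_min = 2/45
κ_2(A) = 8 / (2/45) = 180.0000
κ_2(A)·‖δb‖/‖b‖ = 0.4604
solve Ax = b  →  x = [65.0862 29.4721 -54.7290]
‖b‖₂ = 4.5826 and ‖x‖₂ = 90.0004
with δb = [-0.0078 0.0023 0.0085], A·Δx = δb → ‖Δx‖ = 0.2637
realised ‖Δx‖/‖x‖ = 0.0029
tightness: 0.0029 against a bound of 0.4604 (unrounded ratio ≈ 0.0064)

0.0029
0.4604


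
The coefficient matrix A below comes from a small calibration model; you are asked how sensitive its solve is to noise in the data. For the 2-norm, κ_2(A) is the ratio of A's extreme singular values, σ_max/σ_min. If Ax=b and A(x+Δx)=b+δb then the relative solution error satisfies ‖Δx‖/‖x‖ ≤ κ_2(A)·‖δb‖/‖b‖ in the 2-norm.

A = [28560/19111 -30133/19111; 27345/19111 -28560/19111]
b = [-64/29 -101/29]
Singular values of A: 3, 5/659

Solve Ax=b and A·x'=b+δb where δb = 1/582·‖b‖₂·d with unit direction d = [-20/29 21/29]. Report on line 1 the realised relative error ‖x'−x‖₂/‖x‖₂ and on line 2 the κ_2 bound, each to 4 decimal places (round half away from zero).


from the listed singular values, σ₁ = 3, σ_n = 5/659
condition number: 3 ÷ (5/659) = 395.4000
worst-case relative error ≤ 395.4000 × 1/582 = 0.6794
solve Ax = b  →  x = [-96.3609 -89.9310]
2-norm of b is 4.1231; of x, 131.8067
δb = ε·‖b‖·d = [-0.0049 0.0051]; solving A·Δx = δb gives ‖Δx‖ = 0.9337
realised ‖Δx‖/‖x‖ = 0.0071
so the bound overstates the realised error by a factor of ≈ 95.9035 (computed from the unrounded values)

0.0071
0.6794


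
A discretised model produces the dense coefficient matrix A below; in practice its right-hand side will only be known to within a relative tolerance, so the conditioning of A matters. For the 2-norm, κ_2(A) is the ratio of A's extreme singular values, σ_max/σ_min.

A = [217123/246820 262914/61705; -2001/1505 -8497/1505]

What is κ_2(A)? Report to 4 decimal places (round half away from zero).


75.2500

AᵀA = [6193360321/2436804496 3428189325/304600562; 3428189325/304600562 7619612221/152300281]; tr = 76208897/1449616, det = 707281/1449616
solving λ² − 76208897/1449616·λ + 707281/1449616 = 0 gives λ = 841/16, 841/90601
so κ_2 = √((841/16) / (841/90601)) = 75.2500


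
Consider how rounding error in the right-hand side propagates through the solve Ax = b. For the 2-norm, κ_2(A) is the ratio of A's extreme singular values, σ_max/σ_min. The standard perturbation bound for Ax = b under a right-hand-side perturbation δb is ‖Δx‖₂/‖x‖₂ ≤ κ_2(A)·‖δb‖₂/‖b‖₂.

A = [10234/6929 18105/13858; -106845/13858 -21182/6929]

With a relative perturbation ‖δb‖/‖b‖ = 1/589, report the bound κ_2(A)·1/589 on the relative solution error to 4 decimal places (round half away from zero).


0.0221

AᵀA = [7040329/114244 728280/28561; 728280/28561 1262641/114244]; tr = 24565/338, det = 83521/2704
char-poly roots: 289/4 and 289/676
so κ_2 = √((289/4) / (289/676)) = 13.0000
perturbation bound = 13.0000·1/589 = 0.0221


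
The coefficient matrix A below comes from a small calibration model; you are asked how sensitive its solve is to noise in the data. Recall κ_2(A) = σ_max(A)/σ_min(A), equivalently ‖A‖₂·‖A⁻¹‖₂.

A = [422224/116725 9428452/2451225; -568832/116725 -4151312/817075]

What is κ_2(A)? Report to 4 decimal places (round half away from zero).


211.3125

AᵀA = [20073718016/544989025 17704185664/457790781; 17704185664/457790781 9759849160336/240340160025]; tr = 22131223312/285779025, det = 959512576/7144475625
char-poly roots: 1936/25 and 495616/285779025
so κ_2 = √((1936/25) / (495616/285779025)) = 211.3125


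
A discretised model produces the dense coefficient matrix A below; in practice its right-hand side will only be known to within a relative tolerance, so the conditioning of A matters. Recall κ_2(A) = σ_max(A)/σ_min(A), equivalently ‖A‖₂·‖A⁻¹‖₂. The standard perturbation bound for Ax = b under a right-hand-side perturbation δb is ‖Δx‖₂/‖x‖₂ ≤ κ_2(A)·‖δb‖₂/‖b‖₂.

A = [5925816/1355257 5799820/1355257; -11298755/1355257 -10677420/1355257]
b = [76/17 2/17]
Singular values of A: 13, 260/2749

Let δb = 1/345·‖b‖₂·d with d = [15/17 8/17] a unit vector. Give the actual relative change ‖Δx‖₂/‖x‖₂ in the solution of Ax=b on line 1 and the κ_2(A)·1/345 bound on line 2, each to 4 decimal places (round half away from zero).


from the listed singular values, σ₁ = 13, σ_n = 260/2749
κ = σ_max/σ_min = 13/(260/2749) = 137.4500
bound on ‖Δx‖/‖x‖: κ·ε = 137.4500·1/345 = 0.3984
solve Ax = b  →  x = [-29.0557 30.7316]
‖b‖ = 4.4721, ‖x‖ = 42.2926
δb = ε·‖b‖·d = [0.0114 0.0061]; solving A·Δx = δb gives ‖Δx‖ = 0.1371
dividing the unrounded norms, ‖Δx‖/‖x‖ = 0.0032
tightness: 0.0032 against a bound of 0.3984 (unrounded ratio ≈ 0.0081)

0.0032
0.3984


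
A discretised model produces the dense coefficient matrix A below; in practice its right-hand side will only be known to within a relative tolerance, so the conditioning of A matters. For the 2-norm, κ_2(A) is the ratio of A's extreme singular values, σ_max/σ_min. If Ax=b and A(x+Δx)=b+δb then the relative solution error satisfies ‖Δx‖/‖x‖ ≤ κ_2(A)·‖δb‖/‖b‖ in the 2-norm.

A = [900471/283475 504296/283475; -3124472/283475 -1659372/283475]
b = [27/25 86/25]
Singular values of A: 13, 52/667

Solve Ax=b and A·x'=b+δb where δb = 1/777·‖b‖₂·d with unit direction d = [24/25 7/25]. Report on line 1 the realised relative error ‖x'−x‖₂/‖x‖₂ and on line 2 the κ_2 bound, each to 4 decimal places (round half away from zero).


largest singular value 13, smallest 52/667
κ_2(A) = 13 / (52/667) = 166.7500
κ_2(A)·‖δb‖/‖b‖ = 0.2146
solve Ax = b  →  x = [-12.2760 22.5271]
‖b‖ = 3.6056, ‖x‖ = 25.6549
Δx = A⁻¹·δb where δb = 1/777·3.6056·d; ‖Δx‖ = 0.0595
realised ‖Δx‖/‖x‖ = 0.0023
realised/bound (from unrounded values) ≈ 0.0108

0.0023
0.2146


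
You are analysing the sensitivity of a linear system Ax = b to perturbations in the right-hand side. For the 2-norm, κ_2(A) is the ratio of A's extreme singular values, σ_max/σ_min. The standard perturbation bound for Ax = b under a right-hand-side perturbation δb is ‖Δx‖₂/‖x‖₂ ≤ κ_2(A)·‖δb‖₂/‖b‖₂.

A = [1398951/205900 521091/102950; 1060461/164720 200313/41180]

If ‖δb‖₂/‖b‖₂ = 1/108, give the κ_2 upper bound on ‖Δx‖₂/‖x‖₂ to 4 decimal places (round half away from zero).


form AᵀA = [70662854601/806560000 13249047933/201640000; 13249047933/201640000 2484275589/50410000] with trace 4416450561/32262400 and determinant 1108809/5161984
eigenvalues of AᵀA: λ = (tr ± √(tr²−4·det))/2 = 13689/100, 2025/1290496
κ_2(A) = √(λ_max/λ_min) = √((13689/100) / (2025/1290496)) = 295.3600
bound on ‖Δx‖/‖x‖: κ·ε = 295.3600·1/108 = 2.7348

2.7348


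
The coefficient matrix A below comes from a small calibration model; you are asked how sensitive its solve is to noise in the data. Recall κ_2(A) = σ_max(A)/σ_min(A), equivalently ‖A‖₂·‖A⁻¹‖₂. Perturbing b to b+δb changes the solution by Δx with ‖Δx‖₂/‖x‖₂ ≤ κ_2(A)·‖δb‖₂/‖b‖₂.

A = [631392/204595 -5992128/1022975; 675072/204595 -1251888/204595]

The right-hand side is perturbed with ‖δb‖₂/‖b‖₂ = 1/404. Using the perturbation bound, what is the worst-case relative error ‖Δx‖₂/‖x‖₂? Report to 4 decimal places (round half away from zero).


form AᵀA = [1015907328/49773025 -9523132416/248865125; -9523132416/248865125 89282029824/1244325625] with trace 396815616/4305625 and determinant 21233664/107640625
λ_max, λ_min = (396815616/4305625 ± √157448005230329856/18538406640625)/2 = 2304/25, 9216/4305625
so κ_2 = √((2304/25) / (9216/4305625)) = 207.5000
worst-case relative error ≤ 207.5000 × 1/404 = 0.5136

0.5136


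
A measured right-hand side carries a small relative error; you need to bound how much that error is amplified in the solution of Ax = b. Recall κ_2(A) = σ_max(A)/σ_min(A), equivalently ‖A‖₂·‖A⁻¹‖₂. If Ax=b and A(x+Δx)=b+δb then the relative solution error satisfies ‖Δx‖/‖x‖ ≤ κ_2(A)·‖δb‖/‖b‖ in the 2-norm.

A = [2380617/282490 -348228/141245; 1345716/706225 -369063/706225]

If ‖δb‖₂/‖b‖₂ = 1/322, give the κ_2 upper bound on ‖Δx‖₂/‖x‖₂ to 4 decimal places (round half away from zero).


M = AᵀA = [88594431129/1186802500 -6459918318/296700625; -6459918318/296700625 1884459249/296700625]. tr(M)=153811629/1898884, det(M)=164025/1898884
λ_max, λ_min = (153811629/1898884 ± √23656771357841241/3605760445456)/2 = 81, 2025/1898884
so κ_2 = √(81 / (2025/1898884)) = 275.6000
worst-case relative error ≤ 275.6000 × 1/322 = 0.8559

0.8559


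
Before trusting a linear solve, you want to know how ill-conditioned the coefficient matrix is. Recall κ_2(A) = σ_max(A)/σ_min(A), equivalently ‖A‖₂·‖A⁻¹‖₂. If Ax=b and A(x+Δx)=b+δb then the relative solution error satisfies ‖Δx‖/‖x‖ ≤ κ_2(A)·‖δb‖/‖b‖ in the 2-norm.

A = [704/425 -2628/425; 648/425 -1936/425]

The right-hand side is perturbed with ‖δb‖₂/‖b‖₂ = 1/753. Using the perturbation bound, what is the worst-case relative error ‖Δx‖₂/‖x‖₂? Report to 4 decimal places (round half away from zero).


0.0452

AᵀA = [183104/36125 -620928/36125; -620928/36125 2130896/36125]; tr = 18512/289, det = 1024/289
solving λ² − 18512/289·λ + 1024/289 = 0 gives λ = 64, 16/289
σ_max=√64=8, σ_min=√(16/289)=(4/17) → κ = 34.0000
bound on ‖Δx‖/‖x‖: κ·ε = 34.0000·1/753 = 0.0452


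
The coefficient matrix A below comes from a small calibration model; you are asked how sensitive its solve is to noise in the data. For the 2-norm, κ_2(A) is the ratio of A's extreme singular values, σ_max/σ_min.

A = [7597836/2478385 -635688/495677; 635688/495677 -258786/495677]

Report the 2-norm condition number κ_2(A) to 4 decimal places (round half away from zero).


AᵀA = [401358536784/36345516025 -33446088432/7269103205; -33446088432/7269103205 2787393060/1453820641]; tr = 2787238836/215062225, det = 419904/215062225
eigenvalues of AᵀA: λ = (tr ± √(tr²−4·det))/2 = 324/25, 1296/8602489
κ = σ_max/σ_min = (18/5)/(36/2933) = 293.3000

293.3000


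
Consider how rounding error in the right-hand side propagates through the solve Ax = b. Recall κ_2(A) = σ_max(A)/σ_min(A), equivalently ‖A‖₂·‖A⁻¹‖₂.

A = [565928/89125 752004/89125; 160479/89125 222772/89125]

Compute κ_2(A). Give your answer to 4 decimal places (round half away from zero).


178.2500

form AᵀA = [553644817/12709225 738128556/12709225; 738128556/12709225 984219808/12709225] with trace 61514585/508369 and determinant 234256/508369
eigenvalues of AᵀA: λ = (tr ± √(tr²−4·det))/2 = 121, 1936/508369
κ_2(A) = √(λ_max/λ_min) = √(121 / (1936/508369)) = 178.2500


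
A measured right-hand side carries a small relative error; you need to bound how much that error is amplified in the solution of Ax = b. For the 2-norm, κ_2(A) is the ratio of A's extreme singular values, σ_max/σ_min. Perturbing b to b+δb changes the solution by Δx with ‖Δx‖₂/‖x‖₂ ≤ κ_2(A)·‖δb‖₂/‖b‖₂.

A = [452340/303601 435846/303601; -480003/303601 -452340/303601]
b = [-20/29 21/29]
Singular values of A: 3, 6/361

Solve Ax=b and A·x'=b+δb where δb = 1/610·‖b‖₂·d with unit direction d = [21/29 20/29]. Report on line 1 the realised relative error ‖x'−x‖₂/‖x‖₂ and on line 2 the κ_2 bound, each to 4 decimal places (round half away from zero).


largest singular value 3, smallest 6/361
condition number: 3 ÷ (6/361) = 180.5000
worst-case relative error ≤ 180.5000 × 1/610 = 0.2959
solve Ax = b  →  x = [-0.2414 -0.2299]
2-norm of b is 1.0000; of x, 0.3333
re-solving with b+δb shifts x by Δx of norm 0.0986
relative error = 0.2959
realised/bound = 1 exactly: the bound is attained for this b and d

0.2959
0.2959


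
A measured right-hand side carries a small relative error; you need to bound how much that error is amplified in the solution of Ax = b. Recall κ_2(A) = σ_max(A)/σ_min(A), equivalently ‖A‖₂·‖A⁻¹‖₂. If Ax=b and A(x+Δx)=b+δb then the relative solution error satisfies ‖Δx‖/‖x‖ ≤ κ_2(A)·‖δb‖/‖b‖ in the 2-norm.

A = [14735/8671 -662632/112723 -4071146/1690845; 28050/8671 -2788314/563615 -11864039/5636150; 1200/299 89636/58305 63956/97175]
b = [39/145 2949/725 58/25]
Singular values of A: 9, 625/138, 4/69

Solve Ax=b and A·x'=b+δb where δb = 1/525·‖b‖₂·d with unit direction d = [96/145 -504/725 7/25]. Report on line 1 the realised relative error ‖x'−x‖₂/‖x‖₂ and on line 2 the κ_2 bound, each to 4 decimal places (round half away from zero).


0.0045
0.2957

σ_max = 9, σ_min = 4/69
κ = σ_max/σ_min = 9/(4/69) = 155.2500
perturbation bound = 155.2500·1/525 = 0.2957
solve Ax = b  →  x = [0.7397 13.2204 -31.8665]
‖b‖₂ = 4.6904 and ‖x‖₂ = 34.5080
Δx = A⁻¹·δb where δb = 1/525·4.6904·d; ‖Δx‖ = 0.1541
realised ‖Δx‖/‖x‖ = 0.0045
tightness: 0.0045 against a bound of 0.2957 (unrounded ratio ≈ 0.0151)


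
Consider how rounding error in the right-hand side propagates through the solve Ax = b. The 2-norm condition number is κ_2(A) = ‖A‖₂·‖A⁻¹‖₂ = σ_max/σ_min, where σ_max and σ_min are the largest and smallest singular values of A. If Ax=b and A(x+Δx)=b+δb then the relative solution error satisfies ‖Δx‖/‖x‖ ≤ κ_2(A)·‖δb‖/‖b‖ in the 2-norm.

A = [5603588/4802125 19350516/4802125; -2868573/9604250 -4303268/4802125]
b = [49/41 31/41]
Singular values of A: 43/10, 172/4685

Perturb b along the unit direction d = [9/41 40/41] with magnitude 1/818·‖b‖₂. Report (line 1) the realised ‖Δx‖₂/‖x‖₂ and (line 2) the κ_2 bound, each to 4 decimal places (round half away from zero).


largest singular value 43/10, smallest 172/4685
condition number: (43/10) ÷ (172/4685) = 117.1250
perturbation bound = 117.1250·1/818 = 0.1432
solve Ax = b  →  x = [-26.0837 7.8500]
2-norm of b is 1.4142; of x, 27.2394
Δx = A⁻¹·δb where δb = 1/818·1.4142·d; ‖Δx‖ = 0.0471
dividing the unrounded norms, ‖Δx‖/‖x‖ = 0.0017
so the bound overstates the realised error by a factor of ≈ 82.8229 (computed from the unrounded values)

0.0017
0.1432


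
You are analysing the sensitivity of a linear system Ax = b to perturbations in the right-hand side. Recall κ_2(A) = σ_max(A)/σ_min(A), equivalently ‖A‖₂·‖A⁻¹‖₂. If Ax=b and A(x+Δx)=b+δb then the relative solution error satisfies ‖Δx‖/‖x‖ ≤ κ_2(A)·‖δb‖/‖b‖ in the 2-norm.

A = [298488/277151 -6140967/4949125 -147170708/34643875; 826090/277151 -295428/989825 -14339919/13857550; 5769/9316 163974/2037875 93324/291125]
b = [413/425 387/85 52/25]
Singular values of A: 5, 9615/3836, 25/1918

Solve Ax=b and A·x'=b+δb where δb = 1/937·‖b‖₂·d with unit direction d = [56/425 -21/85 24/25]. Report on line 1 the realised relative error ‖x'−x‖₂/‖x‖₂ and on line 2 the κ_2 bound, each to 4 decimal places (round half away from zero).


0.0054
0.4094

from the listed singular values, σ₁ = 5, σ_n = 25/1918
κ_2(A) = 5 / (25/1918) = 383.6000
bound on ‖Δx‖/‖x‖: κ·ε = 383.6000·1/937 = 0.4094
solve Ax = b  →  x = [1.6904 -73.5892 21.6943]
‖b‖₂ = 5.0990 and ‖x‖₂ = 76.7389
with δb = [0.0007 -0.0013 0.0052], A·Δx = δb → ‖Δx‖ = 0.4175
dividing the unrounded norms, ‖Δx‖/‖x‖ = 0.0054
realised/bound (from unrounded values) ≈ 0.0133


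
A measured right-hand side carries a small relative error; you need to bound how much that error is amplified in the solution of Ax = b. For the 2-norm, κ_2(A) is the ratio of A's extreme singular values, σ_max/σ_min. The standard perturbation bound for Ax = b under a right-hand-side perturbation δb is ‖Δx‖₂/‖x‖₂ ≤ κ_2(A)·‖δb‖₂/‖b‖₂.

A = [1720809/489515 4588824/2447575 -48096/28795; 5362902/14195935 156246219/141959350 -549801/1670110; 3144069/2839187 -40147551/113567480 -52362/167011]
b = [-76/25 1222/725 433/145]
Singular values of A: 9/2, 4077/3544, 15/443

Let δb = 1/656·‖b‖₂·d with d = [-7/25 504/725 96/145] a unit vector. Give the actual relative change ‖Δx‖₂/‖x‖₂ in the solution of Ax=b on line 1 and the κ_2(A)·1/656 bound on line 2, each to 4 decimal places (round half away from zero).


σ_max = 9/2, σ_min = 15/443
κ = σ_max/σ_min = (9/2)/(15/443) = 132.9000
worst-case relative error ≤ 132.9000 × 1/656 = 0.2026
solve Ax = b  →  x = [40.1376 20.4215 109.2171]
‖b‖₂ = 4.5826 and ‖x‖₂ = 118.1374
Δx = A⁻¹·δb where δb = 1/656·4.5826·d; ‖Δx‖ = 0.2063
relative error = 0.0017
tightness: 0.0017 against a bound of 0.2026 (unrounded ratio ≈ 0.0086)

0.0017
0.2026
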